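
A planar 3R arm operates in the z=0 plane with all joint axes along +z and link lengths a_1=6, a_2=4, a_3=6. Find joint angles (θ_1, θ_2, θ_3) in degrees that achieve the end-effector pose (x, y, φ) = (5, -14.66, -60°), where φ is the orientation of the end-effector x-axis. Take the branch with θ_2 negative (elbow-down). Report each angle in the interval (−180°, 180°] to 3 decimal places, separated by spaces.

wrist centre = target − a_3·(cos φ, sin φ) = (2.0000, -9.4638)
cos θ_2 = (93.5644−6²−4²)/(2·6·4) = 0.8659; θ_2 = -30.0115° (elbow-down)
β = atan2(-9.4638,2.0000) = -78.0672°; ψ = atan2(-2.0007,9.4637) = -11.9370°
θ_1 = β − ψ = -66.1303°
θ_3 = φ − θ_1 − θ_2 = 36.1417° (wrapped to (-180°,180°])

-66.130 -30.011 36.142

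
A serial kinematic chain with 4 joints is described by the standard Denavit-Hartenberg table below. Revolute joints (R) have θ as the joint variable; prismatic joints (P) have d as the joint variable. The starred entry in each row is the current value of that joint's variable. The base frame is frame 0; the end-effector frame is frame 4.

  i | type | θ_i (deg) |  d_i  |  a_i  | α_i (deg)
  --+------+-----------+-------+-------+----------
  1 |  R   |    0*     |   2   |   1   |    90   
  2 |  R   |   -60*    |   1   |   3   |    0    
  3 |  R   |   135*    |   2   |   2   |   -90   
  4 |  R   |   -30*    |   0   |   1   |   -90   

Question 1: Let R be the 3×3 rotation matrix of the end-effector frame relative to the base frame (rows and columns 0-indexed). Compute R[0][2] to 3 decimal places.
End-effector z-axis (col 2 of R) = (0.1294,0.8660,0.4830)
R[0][2] = 0.1294

0.129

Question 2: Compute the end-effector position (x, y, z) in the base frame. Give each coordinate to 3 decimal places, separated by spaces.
3.242 -3.500 2.170

after link 1: o_1 = (1.0000, 0.0000, 2.0000)
after link 2: o_2 = (2.5000, -1.0000, -0.5981)
after link 3: o_3 = (3.0176, -3.0000, 1.3338)
after link 4: o_4 = (3.2418, -3.5000, 2.1703)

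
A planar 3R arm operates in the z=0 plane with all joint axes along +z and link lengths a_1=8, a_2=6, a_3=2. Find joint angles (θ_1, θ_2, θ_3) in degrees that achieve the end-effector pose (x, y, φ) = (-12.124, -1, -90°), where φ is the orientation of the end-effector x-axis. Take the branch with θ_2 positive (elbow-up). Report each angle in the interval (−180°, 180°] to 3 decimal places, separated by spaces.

wrist centre = target − a_3·(cos φ, sin φ) = (-12.1240, 1.0000)
cos θ_2 = (147.9914−8²−6²)/(2·8·6) = 0.4999; θ_2 = 60.0059° (elbow-up)
β = atan2(1.0000,-12.1240) = 175.2849°; ψ = atan2(5.1965,10.9995) = 25.2874°
θ_1 = β − ψ = 149.9975°
θ_3 = φ − θ_1 − θ_2 = 59.9966° (wrapped to (-180°,180°])

149.997 60.006 59.997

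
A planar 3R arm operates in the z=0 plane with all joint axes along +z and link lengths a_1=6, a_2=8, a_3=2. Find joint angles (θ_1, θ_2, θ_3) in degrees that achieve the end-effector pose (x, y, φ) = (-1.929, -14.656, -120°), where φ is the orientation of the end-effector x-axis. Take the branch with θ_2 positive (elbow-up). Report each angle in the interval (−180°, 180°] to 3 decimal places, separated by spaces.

-119.993 44.992 -44.999

wrist centre = target − a_3·(cos φ, sin φ) = (-0.9290, -12.9239)
cos θ_2 = (167.8915−6²−8²)/(2·6·8) = 0.7072; θ_2 = 44.9922° (elbow-up)
β = atan2(-12.9239,-0.9290) = -94.1115°; ψ = atan2(5.6561,11.6576) = 25.8819°
θ_1 = β − ψ = -119.9933°
θ_3 = φ − θ_1 − θ_2 = -44.9988° (wrapped to (-180°,180°])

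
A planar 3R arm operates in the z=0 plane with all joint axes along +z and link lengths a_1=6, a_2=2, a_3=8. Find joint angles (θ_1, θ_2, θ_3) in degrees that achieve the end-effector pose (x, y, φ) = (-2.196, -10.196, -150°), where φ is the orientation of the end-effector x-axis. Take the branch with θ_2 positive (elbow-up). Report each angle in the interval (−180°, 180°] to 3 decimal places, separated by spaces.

-59.999 30.002 -120.003

wrist centre = target − a_3·(cos φ, sin φ) = (4.7322, -6.1960)
cos θ_2 = (60.7842−6²−2²)/(2·6·2) = 0.8660; θ_2 = 30.0021° (elbow-up)
β = atan2(-6.1960,4.7322) = -52.6292°; ψ = atan2(1.0001,7.7320) = 7.3698°
θ_1 = β − ψ = -59.9989°
θ_3 = φ − θ_1 − θ_2 = -120.0032° (wrapped to (-180°,180°])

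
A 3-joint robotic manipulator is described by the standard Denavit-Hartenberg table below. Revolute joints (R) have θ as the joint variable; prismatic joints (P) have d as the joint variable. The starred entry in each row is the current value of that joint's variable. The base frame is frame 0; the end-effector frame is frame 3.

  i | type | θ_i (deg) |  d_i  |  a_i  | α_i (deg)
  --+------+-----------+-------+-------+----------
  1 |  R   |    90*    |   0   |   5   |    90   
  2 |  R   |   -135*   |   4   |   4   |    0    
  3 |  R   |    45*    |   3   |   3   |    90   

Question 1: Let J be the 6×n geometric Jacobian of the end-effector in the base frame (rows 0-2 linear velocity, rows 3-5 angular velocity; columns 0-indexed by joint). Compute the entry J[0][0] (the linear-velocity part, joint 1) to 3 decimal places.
-2.172

axis z_0 = ẑ; lever o_n−o_0 = (7.0000,2.1716,-5.8284)
cross product → J_v[:, 0] = (-2.1716,7.0000,0.0000)
J_ω[:, 0] = z_0
entry J[0][0] = -2.1716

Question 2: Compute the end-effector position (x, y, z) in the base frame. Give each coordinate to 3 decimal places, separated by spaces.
7.000 2.172 -5.828

after link 1: o_1 = (0.0000, 5.0000, 0.0000)
after link 2: o_2 = (4.0000, 2.1716, -2.8284)
after link 3: o_3 = (7.0000, 2.1716, -5.8284)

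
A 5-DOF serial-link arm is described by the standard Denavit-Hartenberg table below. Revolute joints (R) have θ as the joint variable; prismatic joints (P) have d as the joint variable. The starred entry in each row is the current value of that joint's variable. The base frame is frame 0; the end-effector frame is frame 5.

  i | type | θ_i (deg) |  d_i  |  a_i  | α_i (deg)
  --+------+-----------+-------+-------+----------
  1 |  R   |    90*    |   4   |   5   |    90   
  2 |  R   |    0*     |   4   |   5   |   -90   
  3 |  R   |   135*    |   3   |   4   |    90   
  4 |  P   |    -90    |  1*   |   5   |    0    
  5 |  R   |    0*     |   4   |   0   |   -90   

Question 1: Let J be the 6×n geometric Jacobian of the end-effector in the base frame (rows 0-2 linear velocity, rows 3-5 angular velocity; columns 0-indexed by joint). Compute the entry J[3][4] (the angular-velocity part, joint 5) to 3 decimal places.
axis z_4 = (-0.7071,0.7071,0.0000); lever o_n−o_4 = (-2.8284,2.8284,0.0000)
cross product → J_v[:, 4] = (0.0000,0.0000,0.0000)
J_ω[:, 4] = z_4
entry J[3][4] = -0.7071

-0.707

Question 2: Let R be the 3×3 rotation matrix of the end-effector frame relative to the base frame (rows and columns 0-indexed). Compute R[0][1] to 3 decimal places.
End-effector y-axis (col 1 of R) = (0.7071,-0.7071,-0.0000)
R[0][1] = 0.7071

0.707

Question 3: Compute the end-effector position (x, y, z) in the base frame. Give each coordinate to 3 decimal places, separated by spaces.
-2.364 10.707 2.000

after link 1: o_1 = (0.0000, 5.0000, 4.0000)
after link 2: o_2 = (4.0000, 10.0000, 4.0000)
after link 3: o_3 = (1.1716, 7.1716, 7.0000)
after link 4: o_4 = (0.4645, 7.8787, 2.0000)
after link 5: o_5 = (-2.3640, 10.7071, 2.0000)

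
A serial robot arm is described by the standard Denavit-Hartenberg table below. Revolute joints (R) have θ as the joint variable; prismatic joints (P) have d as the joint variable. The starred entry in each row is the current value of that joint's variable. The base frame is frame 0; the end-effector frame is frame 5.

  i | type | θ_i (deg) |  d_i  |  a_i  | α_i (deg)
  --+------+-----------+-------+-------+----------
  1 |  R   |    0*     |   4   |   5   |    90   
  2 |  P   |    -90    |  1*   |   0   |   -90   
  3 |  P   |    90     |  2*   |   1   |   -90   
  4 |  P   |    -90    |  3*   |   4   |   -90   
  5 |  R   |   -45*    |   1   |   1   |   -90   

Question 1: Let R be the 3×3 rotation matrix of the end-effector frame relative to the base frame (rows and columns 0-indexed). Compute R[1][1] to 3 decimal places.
-1.000

End-effector y-axis (col 1 of R) = (0.0000,-1.0000,0.0000)
R[1][1] = -1.0000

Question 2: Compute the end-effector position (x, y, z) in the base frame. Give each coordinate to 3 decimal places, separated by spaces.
11.707 1.000 7.707

after link 1: o_1 = (5.0000, 0.0000, 4.0000)
after link 2: o_2 = (5.0000, -1.0000, 4.0000)
after link 3: o_3 = (7.0000, -0.0000, 4.0000)
after link 4: o_4 = (11.0000, 0.0000, 7.0000)
after link 5: o_5 = (11.7071, 1.0000, 7.7071)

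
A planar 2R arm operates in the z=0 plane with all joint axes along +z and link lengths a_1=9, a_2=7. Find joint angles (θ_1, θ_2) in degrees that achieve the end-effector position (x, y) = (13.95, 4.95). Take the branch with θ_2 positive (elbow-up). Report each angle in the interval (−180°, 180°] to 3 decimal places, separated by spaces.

cos θ_2 = (219.1050−9²−7²)/(2·9·7) = 0.7072; θ_2 = 44.9939° (elbow-up)
β = atan2(4.9500,13.9500) = 19.5367°; ψ = atan2(4.9492,13.9503) = 19.5334°
θ_1 = β − ψ = 0.0032°

0.003 44.994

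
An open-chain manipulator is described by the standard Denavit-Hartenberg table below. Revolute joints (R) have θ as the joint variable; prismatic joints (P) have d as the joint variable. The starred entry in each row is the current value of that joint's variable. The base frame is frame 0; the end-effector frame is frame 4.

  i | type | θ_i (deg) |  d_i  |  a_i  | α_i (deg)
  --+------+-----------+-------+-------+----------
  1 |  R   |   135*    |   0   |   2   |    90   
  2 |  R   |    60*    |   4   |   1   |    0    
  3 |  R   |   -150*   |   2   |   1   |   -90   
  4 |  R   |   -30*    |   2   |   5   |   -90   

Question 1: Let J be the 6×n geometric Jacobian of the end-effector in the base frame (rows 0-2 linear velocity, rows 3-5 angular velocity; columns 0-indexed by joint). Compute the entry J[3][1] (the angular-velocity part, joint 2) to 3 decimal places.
axis z_1 = (0.7071,0.7071,0.0000); lever o_n−o_1 = (4.2426,7.7782,-4.4641)
cross product → J_v[:, 1] = (-3.1566,3.1566,2.5000)
J_ω[:, 1] = z_1
entry J[3][1] = 0.7071

0.707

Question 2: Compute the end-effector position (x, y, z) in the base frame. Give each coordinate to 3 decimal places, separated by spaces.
after link 1: o_1 = (-1.4142, 1.4142, 0.0000)
after link 2: o_2 = (1.0607, 4.5962, 0.8660)
after link 3: o_3 = (2.4749, 6.0104, -0.1340)
after link 4: o_4 = (2.8284, 9.1924, -4.4641)

2.828 9.192 -4.464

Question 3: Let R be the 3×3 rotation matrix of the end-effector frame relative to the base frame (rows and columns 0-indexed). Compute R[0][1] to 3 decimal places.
0.707

End-effector y-axis (col 1 of R) = (0.7071,-0.7071,0.0000)
R[0][1] = 0.7071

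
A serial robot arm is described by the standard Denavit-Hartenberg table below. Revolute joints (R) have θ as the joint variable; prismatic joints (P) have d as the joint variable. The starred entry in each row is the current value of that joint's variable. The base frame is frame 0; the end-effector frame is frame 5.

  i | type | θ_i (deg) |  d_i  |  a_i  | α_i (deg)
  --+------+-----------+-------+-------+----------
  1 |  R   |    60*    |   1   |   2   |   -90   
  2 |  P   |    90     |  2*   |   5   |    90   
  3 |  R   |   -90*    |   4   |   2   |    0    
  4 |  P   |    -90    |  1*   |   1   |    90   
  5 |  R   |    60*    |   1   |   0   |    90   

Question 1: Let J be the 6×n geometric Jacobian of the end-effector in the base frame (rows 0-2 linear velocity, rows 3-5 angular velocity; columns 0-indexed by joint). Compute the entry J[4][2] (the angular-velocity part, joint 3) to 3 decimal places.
axis z_2 = (0.5000,0.8660,0.0000); lever o_n−o_2 = (3.3660,3.8301,1.0000)
cross product → J_v[:, 2] = (0.8660,-0.5000,-1.0000)
J_ω[:, 2] = z_2
entry J[4][2] = 0.8660

0.866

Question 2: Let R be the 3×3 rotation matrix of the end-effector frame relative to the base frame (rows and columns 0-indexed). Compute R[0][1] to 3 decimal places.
-0.866

End-effector y-axis (col 1 of R) = (-0.8660,0.5000,0.0000)
R[0][1] = -0.8660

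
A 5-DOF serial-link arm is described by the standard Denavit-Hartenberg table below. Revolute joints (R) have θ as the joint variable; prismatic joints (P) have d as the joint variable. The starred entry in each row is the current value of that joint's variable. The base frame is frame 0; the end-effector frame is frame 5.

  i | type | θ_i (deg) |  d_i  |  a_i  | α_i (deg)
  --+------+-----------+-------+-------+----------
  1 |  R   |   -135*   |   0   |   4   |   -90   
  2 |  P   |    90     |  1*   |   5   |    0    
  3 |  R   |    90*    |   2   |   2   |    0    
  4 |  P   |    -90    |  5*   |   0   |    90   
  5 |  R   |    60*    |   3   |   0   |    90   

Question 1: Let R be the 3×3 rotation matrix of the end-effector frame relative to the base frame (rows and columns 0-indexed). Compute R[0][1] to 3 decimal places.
End-effector y-axis (col 1 of R) = (-0.7071,-0.7071,0.0000)
R[0][1] = -0.7071

-0.707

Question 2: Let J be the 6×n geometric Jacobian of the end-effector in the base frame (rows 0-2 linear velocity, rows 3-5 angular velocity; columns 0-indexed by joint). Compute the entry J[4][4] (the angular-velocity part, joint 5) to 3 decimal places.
-0.707

axis z_4 = (-0.7071,-0.7071,0.0000); lever o_n−o_4 = (-2.1213,-2.1213,0.0000)
cross product → J_v[:, 4] = (0.0000,-0.0000,-0.0000)
J_ω[:, 4] = z_4
entry J[4][4] = -0.7071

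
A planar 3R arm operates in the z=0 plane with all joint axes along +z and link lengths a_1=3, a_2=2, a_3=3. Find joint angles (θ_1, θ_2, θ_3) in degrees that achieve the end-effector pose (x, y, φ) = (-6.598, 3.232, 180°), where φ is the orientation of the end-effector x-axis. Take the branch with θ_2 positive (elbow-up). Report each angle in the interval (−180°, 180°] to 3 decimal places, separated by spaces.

wrist centre = target − a_3·(cos φ, sin φ) = (-3.5980, 3.2320)
cos θ_2 = (23.3914−3²−2²)/(2·3·2) = 0.8660; θ_2 = 30.0084° (elbow-up)
β = atan2(3.2320,-3.5980) = 138.0674°; ψ = atan2(1.0003,4.7319) = 11.9358°
θ_1 = β − ψ = 126.1316°
θ_3 = φ − θ_1 − θ_2 = 23.8600° (wrapped to (-180°,180°])

126.132 30.008 23.860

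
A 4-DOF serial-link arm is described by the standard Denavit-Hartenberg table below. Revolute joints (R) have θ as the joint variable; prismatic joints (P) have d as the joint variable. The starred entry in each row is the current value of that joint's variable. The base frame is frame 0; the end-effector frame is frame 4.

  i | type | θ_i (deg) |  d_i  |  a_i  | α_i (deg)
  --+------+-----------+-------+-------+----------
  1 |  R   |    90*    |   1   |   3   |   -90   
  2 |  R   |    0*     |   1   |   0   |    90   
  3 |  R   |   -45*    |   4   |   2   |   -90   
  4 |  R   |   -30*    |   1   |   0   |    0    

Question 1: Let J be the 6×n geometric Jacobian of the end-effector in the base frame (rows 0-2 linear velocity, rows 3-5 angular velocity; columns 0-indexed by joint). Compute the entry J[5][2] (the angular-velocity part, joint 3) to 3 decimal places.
axis z_2 = (0.0000,0.0000,1.0000); lever o_n−o_2 = (0.7071,2.1213,4.0000)
cross product → J_v[:, 2] = (-2.1213,0.7071,0.0000)
J_ω[:, 2] = z_2
entry J[5][2] = 1.0000

1.000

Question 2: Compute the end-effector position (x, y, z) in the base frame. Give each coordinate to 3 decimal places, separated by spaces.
-0.293 5.121 5.000

after link 1: o_1 = (0.0000, 3.0000, 1.0000)
after link 2: o_2 = (-1.0000, 3.0000, 1.0000)
after link 3: o_3 = (0.4142, 4.4142, 5.0000)
after link 4: o_4 = (-0.2929, 5.1213, 5.0000)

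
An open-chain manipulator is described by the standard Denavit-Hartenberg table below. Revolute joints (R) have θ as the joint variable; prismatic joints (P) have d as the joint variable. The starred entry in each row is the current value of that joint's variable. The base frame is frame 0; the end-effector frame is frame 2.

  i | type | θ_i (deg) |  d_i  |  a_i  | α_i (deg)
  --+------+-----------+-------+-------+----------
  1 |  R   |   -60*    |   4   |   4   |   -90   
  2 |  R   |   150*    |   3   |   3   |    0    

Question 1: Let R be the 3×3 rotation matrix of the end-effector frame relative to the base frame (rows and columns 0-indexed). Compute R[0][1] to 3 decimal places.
End-effector y-axis (col 1 of R) = (-0.2500,0.4330,0.8660)
R[0][1] = -0.2500

-0.250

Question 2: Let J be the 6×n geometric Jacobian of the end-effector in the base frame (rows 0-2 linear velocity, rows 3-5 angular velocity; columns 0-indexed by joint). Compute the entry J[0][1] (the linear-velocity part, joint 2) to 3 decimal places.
-0.750

axis z_1 = (0.8660,0.5000,0.0000); lever o_n−o_1 = (1.2990,3.7500,-1.5000)
cross product → J_v[:, 1] = (-0.7500,1.2990,2.5981)
J_ω[:, 1] = z_1
entry J[0][1] = -0.7500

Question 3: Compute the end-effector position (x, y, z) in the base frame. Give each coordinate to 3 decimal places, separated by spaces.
after link 1: o_1 = (2.0000, -3.4641, 4.0000)
after link 2: o_2 = (3.2990, 0.2859, 2.5000)

3.299 0.286 2.500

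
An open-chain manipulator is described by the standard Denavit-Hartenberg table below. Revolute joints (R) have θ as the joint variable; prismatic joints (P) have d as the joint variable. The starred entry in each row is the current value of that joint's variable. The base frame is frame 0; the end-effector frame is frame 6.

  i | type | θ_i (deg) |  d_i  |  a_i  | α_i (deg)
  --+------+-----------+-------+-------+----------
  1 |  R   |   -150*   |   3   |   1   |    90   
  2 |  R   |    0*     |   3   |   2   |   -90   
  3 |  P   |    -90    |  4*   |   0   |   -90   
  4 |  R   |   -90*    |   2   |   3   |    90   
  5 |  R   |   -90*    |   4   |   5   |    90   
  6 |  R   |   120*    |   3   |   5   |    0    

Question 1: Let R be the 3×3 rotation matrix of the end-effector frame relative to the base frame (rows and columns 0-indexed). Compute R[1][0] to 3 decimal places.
-1.000

End-effector x-axis (col 0 of R) = (0.0000,-1.0000,0.0000)
R[1][0] = -1.0000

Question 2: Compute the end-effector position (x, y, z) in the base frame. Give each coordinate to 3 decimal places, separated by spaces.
after link 1: o_1 = (-0.8660, -0.5000, 3.0000)
after link 2: o_2 = (-4.0981, 1.0981, 3.0000)
after link 3: o_3 = (-4.0981, 1.0981, 7.0000)
after link 4: o_4 = (-5.8301, 0.0981, 10.0000)
after link 5: o_5 = (0.5000, -0.8660, 10.0000)
after link 6: o_6 = (0.5000, -5.8660, 7.0000)

0.500 -5.866 7.000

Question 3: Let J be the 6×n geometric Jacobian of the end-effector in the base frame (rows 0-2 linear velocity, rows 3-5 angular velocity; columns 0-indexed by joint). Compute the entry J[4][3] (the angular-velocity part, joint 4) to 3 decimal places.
axis z_3 = (-0.8660,-0.5000,0.0000); lever o_n−o_3 = (4.5981,-6.9641,0.0000)
cross product → J_v[:, 3] = (-0.0000,0.0000,8.3301)
J_ω[:, 3] = z_3
entry J[4][3] = -0.5000

-0.500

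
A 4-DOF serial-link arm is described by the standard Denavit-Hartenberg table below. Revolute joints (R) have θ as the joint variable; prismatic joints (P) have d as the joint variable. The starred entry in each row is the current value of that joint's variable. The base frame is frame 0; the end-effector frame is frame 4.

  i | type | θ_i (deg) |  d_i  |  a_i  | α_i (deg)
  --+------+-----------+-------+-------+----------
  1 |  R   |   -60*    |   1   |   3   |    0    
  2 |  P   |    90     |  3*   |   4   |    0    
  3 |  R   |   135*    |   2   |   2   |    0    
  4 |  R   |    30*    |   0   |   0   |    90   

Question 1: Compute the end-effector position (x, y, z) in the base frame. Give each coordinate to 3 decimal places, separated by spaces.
after link 1: o_1 = (1.5000, -2.5981, 1.0000)
after link 2: o_2 = (4.9641, -0.5981, 4.0000)
after link 3: o_3 = (3.0322, -0.0804, 6.0000)
after link 4: o_4 = (3.0322, -0.0804, 6.0000)

3.032 -0.080 6.000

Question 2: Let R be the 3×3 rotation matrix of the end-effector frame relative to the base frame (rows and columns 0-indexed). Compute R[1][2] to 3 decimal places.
End-effector z-axis (col 2 of R) = (-0.2588,0.9659,0.0000)
R[1][2] = 0.9659

0.966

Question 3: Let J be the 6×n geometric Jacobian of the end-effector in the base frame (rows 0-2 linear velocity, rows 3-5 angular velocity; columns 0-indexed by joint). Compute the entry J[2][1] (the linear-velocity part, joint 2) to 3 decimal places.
1.000

prismatic axis z_1 = (0.0000,0.0000,1.0000)
J_v[:, 1] = z_1; J_ω[:, 1] = (0,0,0)
entry J[2][1] = 1.0000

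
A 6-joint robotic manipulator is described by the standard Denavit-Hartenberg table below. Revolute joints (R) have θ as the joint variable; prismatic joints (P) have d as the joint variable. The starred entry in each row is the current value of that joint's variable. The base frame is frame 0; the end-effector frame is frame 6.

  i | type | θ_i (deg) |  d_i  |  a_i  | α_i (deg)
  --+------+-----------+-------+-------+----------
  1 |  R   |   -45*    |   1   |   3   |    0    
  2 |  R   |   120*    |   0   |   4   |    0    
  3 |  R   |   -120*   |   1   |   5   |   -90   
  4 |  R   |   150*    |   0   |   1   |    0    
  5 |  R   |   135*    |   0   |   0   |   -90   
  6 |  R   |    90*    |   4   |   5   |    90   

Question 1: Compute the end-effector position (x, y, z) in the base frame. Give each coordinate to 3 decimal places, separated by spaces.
5.276 -7.448 0.465

after link 1: o_1 = (2.1213, -2.1213, 1.0000)
after link 2: o_2 = (3.1566, 1.7424, 1.0000)
after link 3: o_3 = (6.6921, -1.7932, 2.0000)
after link 4: o_4 = (6.0798, -1.1808, 1.5000)
after link 5: o_5 = (6.0798, -1.1808, 1.5000)
after link 6: o_6 = (5.2763, -7.4484, 0.4647)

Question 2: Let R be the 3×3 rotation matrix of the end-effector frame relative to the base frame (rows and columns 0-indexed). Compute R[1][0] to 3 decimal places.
End-effector x-axis (col 0 of R) = (-0.7071,-0.7071,-0.0000)
R[1][0] = -0.7071

-0.707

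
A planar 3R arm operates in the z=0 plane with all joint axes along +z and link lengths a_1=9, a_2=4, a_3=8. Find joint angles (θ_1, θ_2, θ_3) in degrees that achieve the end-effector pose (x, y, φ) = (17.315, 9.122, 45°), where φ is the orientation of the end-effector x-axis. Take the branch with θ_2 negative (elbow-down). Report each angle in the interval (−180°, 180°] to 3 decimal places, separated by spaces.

wrist centre = target − a_3·(cos φ, sin φ) = (11.6581, 3.4651)
cos θ_2 = (147.9196−9²−4²)/(2·9·4) = 0.7072; θ_2 = -44.9911° (elbow-down)
β = atan2(3.4651,11.6581) = 16.5535°; ψ = atan2(-2.8280,11.8289) = -13.4456°
θ_1 = β − ψ = 29.9991°
θ_3 = φ − θ_1 − θ_2 = 59.9920° (wrapped to (-180°,180°])

29.999 -44.991 59.992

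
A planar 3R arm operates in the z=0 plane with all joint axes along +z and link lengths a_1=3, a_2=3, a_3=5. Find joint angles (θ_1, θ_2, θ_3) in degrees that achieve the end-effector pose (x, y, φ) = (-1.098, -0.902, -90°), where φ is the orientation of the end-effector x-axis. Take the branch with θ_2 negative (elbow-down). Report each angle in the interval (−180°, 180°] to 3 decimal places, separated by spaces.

150.001 -90.003 -149.998

wrist centre = target − a_3·(cos φ, sin φ) = (-1.0980, 4.0980)
cos θ_2 = (17.9992−3²−3²)/(2·3·3) = -0.0000; θ_2 = -90.0025° (elbow-down)
β = atan2(4.0980,-1.0980) = 104.9993°; ψ = atan2(-3.0000,2.9999) = -45.0013°
θ_1 = β − ψ = 150.0005°
θ_3 = φ − θ_1 − θ_2 = -149.9980° (wrapped to (-180°,180°])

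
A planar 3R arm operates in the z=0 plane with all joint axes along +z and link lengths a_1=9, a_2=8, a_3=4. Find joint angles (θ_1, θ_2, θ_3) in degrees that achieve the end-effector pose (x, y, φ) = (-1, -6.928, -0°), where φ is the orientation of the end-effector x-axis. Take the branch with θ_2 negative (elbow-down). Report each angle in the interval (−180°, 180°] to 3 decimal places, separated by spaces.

wrist centre = target − a_3·(cos φ, sin φ) = (-5.0000, -6.9280)
cos θ_2 = (72.9972−9²−8²)/(2·9·8) = -0.5000; θ_2 = -120.0013° (elbow-down)
β = atan2(-6.9280,-5.0000) = -125.8183°; ψ = atan2(-6.9281,4.9998) = -54.1830°
θ_1 = β − ψ = -71.6354°
θ_3 = φ − θ_1 − θ_2 = -168.3634° (wrapped to (-180°,180°])

-71.635 -120.001 -168.363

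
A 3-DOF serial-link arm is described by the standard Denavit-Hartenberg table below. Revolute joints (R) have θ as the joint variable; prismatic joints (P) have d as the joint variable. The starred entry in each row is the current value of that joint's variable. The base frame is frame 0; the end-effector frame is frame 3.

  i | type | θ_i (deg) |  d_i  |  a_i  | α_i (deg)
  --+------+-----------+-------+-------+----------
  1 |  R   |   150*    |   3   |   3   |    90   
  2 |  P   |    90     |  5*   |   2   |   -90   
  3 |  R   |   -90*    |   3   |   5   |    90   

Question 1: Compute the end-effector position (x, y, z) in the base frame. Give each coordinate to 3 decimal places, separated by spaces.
after link 1: o_1 = (-2.5981, 1.5000, 3.0000)
after link 2: o_2 = (-0.0981, 5.8301, 5.0000)
after link 3: o_3 = (5.0000, 8.6603, 5.0000)

5.000 8.660 5.000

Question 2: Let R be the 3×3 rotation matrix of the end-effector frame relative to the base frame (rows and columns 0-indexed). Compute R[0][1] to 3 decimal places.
0.866

End-effector y-axis (col 1 of R) = (0.8660,-0.5000,0.0000)
R[0][1] = 0.8660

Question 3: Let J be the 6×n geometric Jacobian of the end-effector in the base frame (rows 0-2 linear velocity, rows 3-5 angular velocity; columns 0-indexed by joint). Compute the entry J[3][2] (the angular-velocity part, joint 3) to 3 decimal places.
axis z_2 = (0.8660,-0.5000,0.0000); lever o_n−o_2 = (5.0981,2.8301,0.0000)
cross product → J_v[:, 2] = (-0.0000,-0.0000,5.0000)
J_ω[:, 2] = z_2
entry J[3][2] = 0.8660

0.866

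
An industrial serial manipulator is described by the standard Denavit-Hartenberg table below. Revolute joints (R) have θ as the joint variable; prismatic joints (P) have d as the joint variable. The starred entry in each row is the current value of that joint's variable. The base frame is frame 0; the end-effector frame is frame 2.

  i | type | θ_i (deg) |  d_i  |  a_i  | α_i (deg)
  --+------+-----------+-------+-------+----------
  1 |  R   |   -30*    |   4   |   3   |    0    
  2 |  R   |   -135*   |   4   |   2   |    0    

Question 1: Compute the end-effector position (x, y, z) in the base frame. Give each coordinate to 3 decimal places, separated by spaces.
after link 1: o_1 = (2.5981, -1.5000, 4.0000)
after link 2: o_2 = (0.6662, -2.0176, 8.0000)

0.666 -2.018 8.000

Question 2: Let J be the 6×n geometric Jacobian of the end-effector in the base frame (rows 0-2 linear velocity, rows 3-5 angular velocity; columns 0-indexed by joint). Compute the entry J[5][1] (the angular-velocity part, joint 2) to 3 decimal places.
axis z_1 = (0.0000,0.0000,1.0000); lever o_n−o_1 = (-1.9319,-0.5176,4.0000)
cross product → J_v[:, 1] = (0.5176,-1.9319,0.0000)
J_ω[:, 1] = z_1
entry J[5][1] = 1.0000

1.000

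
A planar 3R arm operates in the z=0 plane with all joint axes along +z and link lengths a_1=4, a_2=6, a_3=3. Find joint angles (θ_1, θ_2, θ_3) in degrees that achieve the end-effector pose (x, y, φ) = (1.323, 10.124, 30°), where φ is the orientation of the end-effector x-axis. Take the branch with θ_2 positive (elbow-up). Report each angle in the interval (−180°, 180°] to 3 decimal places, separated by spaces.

wrist centre = target − a_3·(cos φ, sin φ) = (-1.2751, 8.6240)
cos θ_2 = (75.9992−4²−6²)/(2·4·6) = 0.5000; θ_2 = 60.0011° (elbow-up)
β = atan2(8.6240,-1.2751) = 98.4104°; ψ = atan2(5.1962,6.9999) = 36.5875°
θ_1 = β − ψ = 61.8229°
θ_3 = φ − θ_1 − θ_2 = -91.8240° (wrapped to (-180°,180°])

61.823 60.001 -91.824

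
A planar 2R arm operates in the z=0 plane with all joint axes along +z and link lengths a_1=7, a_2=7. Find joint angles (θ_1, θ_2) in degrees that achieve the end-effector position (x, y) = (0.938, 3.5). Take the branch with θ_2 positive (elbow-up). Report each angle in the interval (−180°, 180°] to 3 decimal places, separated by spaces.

cos θ_2 = (13.1298−7²−7²)/(2·7·7) = -0.8660; θ_2 = 149.9996° (elbow-up)
β = atan2(3.5000,0.9380) = 74.9973°; ψ = atan2(3.5000,0.9378) = 74.9998°
θ_1 = β − ψ = -0.0025°

-0.003 150.000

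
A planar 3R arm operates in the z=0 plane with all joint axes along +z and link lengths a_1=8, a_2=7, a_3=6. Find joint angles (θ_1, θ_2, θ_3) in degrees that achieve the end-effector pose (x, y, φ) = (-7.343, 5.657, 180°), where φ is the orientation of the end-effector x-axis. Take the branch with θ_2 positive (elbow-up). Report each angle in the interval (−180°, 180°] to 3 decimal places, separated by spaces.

44.999 134.999 0.002

wrist centre = target − a_3·(cos φ, sin φ) = (-1.3430, 5.6570)
cos θ_2 = (33.8053−8²−7²)/(2·8·7) = -0.7071; θ_2 = 134.9991° (elbow-up)
β = atan2(5.6570,-1.3430) = 103.3551°; ψ = atan2(4.9498,3.0503) = 58.3565°
θ_1 = β − ψ = 44.9985°
θ_3 = φ − θ_1 − θ_2 = 0.0024° (wrapped to (-180°,180°])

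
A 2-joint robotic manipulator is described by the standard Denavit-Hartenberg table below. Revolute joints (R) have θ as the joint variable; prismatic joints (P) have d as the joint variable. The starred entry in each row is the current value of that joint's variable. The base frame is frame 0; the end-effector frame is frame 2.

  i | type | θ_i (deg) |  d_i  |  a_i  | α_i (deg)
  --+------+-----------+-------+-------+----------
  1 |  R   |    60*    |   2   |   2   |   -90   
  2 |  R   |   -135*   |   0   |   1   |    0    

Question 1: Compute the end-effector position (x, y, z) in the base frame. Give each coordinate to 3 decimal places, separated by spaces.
after link 1: o_1 = (1.0000, 1.7321, 2.0000)
after link 2: o_2 = (0.6464, 1.1197, 2.7071)

0.646 1.120 2.707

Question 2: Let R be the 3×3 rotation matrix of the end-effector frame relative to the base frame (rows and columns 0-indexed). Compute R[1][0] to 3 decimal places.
-0.612

End-effector x-axis (col 0 of R) = (-0.3536,-0.6124,0.7071)
R[1][0] = -0.6124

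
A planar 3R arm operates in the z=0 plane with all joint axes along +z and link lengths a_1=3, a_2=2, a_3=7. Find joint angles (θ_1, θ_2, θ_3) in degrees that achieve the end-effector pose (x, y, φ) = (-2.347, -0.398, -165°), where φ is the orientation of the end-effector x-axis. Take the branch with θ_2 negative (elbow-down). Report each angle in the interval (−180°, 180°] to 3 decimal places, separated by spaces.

35.519 -44.993 -155.526

wrist centre = target − a_3·(cos φ, sin φ) = (4.4145, 1.4137)
cos θ_2 = (21.4863−3²−2²)/(2·3·2) = 0.7072; θ_2 = -44.9932° (elbow-down)
β = atan2(1.4137,4.4145) = 17.7576°; ψ = atan2(-1.4140,4.4144) = -17.7617°
θ_1 = β − ψ = 35.5193°
θ_3 = φ − θ_1 − θ_2 = -155.5261° (wrapped to (-180°,180°])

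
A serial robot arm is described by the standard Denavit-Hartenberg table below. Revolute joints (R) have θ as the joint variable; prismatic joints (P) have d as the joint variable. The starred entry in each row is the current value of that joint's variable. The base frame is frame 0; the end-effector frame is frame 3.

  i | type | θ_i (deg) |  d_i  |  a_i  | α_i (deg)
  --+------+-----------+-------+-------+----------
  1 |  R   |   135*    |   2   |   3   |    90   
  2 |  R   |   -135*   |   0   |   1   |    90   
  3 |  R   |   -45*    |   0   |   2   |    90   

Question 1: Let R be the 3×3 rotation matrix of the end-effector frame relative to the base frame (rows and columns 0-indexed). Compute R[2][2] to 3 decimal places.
End-effector z-axis (col 2 of R) = (-0.8536,-0.1464,0.5000)
R[2][2] = 0.5000

0.500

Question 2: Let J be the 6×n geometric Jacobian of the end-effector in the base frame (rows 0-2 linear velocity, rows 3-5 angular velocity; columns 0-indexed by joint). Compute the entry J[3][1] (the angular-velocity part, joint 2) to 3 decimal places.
0.707

axis z_1 = (0.7071,0.7071,0.0000); lever o_n−o_1 = (0.2071,-2.2071,-1.7071)
cross product → J_v[:, 1] = (-1.2071,1.2071,-1.7071)
J_ω[:, 1] = z_1
entry J[3][1] = 0.7071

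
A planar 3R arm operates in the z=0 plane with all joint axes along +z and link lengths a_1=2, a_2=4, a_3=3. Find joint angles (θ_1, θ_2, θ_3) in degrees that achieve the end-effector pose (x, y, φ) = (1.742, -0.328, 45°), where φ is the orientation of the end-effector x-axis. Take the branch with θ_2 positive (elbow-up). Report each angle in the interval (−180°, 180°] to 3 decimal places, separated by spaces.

wrist centre = target − a_3·(cos φ, sin φ) = (-0.3793, -2.4493)
cos θ_2 = (6.1431−2²−4²)/(2·2·4) = -0.8661; θ_2 = 150.0039° (elbow-up)
β = atan2(-2.4493,-0.3793) = -98.8033°; ψ = atan2(1.9998,-1.4642) = 126.2117°
θ_1 = β − ψ = -225.0151°
θ_3 = φ − θ_1 − θ_2 = 120.0112° (wrapped to (-180°,180°])

134.985 150.004 120.011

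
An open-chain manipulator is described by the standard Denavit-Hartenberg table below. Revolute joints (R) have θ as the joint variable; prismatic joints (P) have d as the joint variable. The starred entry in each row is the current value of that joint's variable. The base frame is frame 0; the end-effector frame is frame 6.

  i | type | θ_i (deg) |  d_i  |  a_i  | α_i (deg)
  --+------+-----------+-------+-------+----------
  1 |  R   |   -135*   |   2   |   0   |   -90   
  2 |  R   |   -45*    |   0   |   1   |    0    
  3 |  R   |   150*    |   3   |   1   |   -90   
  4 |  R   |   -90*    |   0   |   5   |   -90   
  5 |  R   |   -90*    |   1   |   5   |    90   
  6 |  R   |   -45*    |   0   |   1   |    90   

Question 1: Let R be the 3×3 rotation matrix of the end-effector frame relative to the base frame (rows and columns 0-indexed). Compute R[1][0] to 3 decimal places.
0.354

End-effector x-axis (col 0 of R) = (0.3536,0.3536,0.8660)
R[1][0] = 0.3536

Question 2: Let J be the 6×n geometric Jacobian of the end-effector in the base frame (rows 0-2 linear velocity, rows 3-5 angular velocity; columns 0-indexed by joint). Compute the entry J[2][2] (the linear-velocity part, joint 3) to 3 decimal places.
axis z_2 = (0.7071,-0.7071,0.0000); lever o_n−o_2 = (9.7915,-1.5222,0.2283)
cross product → J_v[:, 2] = (-0.1614,-0.1614,5.8473)
J_ω[:, 2] = z_2
entry J[2][2] = 5.8473

5.847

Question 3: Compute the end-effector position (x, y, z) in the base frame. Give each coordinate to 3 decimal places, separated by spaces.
after link 1: o_1 = (0.0000, 0.0000, 2.0000)
after link 2: o_2 = (-0.5000, -0.5000, 2.7071)
after link 3: o_3 = (1.8043, -2.4383, 1.7412)
after link 4: o_4 = (5.3399, -5.9738, 1.7412)
after link 5: o_5 = (8.9379, -2.3758, 2.0694)
after link 6: o_6 = (9.2915, -2.0222, 2.9354)

9.291 -2.022 2.935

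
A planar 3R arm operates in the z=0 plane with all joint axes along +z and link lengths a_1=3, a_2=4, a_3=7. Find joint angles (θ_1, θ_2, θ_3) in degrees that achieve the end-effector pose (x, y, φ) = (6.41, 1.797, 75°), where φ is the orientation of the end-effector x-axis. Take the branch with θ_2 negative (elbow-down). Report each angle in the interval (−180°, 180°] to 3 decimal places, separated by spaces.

wrist centre = target − a_3·(cos φ, sin φ) = (4.5983, -4.9645)
cos θ_2 = (45.7901−3²−4²)/(2·3·4) = 0.8663; θ_2 = -29.9737° (elbow-down)
β = atan2(-4.9645,4.5983) = -47.1931°; ψ = atan2(-1.9984,6.4650) = -17.1769°
θ_1 = β − ψ = -30.0162°
θ_3 = φ − θ_1 − θ_2 = 134.9898° (wrapped to (-180°,180°])

-30.016 -29.974 134.990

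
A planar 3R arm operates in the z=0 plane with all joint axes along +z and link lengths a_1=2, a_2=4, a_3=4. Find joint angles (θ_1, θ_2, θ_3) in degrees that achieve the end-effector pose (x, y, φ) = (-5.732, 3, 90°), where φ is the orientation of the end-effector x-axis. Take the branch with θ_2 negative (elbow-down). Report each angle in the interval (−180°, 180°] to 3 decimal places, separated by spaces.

wrist centre = target − a_3·(cos φ, sin φ) = (-5.7320, -1.0000)
cos θ_2 = (33.8558−2²−4²)/(2·2·4) = 0.8660; θ_2 = -30.0042° (elbow-down)
β = atan2(-1.0000,-5.7320) = -170.1038°; ψ = atan2(-2.0003,5.4640) = -20.1067°
θ_1 = β − ψ = -149.9971°
θ_3 = φ − θ_1 − θ_2 = -89.9987° (wrapped to (-180°,180°])

-149.997 -30.004 -89.999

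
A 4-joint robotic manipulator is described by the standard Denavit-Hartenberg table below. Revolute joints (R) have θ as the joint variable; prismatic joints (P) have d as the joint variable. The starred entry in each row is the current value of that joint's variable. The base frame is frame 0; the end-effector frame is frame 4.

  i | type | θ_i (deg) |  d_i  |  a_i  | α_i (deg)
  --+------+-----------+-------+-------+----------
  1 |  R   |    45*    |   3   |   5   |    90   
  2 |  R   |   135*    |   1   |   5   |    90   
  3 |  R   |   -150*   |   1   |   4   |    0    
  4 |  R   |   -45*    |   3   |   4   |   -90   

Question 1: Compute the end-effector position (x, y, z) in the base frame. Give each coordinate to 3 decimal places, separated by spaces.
after link 1: o_1 = (3.5355, 3.5355, 3.0000)
after link 2: o_2 = (1.7426, 0.3284, 6.5355)
after link 3: o_3 = (2.5605, 3.9747, 4.7932)
after link 4: o_4 = (6.7244, 6.6745, 4.1824)

6.724 6.674 4.182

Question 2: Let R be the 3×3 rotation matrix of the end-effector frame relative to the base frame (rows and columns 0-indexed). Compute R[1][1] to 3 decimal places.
End-effector y-axis (col 1 of R) = (-0.5000,-0.5000,-0.7071)
R[1][1] = -0.5000

-0.500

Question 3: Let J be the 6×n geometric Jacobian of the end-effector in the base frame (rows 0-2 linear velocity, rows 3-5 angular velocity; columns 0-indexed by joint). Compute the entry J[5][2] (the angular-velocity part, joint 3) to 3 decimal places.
0.707

axis z_2 = (0.5000,0.5000,0.7071); lever o_n−o_2 = (4.9817,6.3461,-2.3531)
cross product → J_v[:, 2] = (-5.6639,4.6992,0.6822)
J_ω[:, 2] = z_2
entry J[5][2] = 0.7071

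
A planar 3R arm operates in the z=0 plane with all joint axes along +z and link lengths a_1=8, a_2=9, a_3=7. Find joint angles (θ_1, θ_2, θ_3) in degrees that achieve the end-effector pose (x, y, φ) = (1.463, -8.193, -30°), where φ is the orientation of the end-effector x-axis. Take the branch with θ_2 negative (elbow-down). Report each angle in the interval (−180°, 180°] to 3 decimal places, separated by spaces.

-58.839 -135.000 163.839

wrist centre = target − a_3·(cos φ, sin φ) = (-4.5992, -4.6930)
cos θ_2 = (43.1767−8²−9²)/(2·8·9) = -0.7071; θ_2 = -135.0000° (elbow-down)
β = atan2(-4.6930,-4.5992) = -134.4215°; ψ = atan2(-6.3640,1.6360) = -75.5826°
θ_1 = β − ψ = -58.8389°
θ_3 = φ − θ_1 − θ_2 = 163.8388° (wrapped to (-180°,180°])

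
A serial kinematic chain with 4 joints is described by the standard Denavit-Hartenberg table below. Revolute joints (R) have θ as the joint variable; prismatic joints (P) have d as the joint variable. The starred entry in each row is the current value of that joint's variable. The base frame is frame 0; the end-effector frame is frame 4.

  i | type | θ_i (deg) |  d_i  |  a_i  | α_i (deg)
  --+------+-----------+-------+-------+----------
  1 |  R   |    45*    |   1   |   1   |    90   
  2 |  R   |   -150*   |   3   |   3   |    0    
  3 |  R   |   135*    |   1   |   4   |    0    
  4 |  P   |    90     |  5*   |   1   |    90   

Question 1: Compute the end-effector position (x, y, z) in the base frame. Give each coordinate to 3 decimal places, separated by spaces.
after link 1: o_1 = (0.7071, 0.7071, 1.0000)
after link 2: o_2 = (0.9913, -3.2513, -0.5000)
after link 3: o_3 = (4.4305, -1.2264, -1.5353)
after link 4: o_4 = (8.1490, -4.5789, -0.5694)

8.149 -4.579 -0.569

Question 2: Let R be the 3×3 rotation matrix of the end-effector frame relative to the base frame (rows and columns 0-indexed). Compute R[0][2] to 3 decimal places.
End-effector z-axis (col 2 of R) = (0.6830,0.6830,-0.2588)
R[0][2] = 0.6830

0.683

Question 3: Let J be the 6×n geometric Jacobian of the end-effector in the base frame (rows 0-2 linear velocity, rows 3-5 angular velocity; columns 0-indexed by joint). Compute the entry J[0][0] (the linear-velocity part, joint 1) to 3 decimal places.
axis z_0 = ẑ; lever o_n−o_0 = (8.1490,-4.5789,-0.5694)
cross product → J_v[:, 0] = (4.5789,8.1490,-0.0000)
J_ω[:, 0] = z_0
entry J[0][0] = 4.5789

4.579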